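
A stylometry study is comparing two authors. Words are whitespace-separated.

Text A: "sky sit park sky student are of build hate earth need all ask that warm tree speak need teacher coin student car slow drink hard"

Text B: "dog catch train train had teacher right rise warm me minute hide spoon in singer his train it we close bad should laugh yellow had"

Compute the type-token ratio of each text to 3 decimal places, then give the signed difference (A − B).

TTR(A) = 22/25 = 0.880
TTR(B) = 22/25 = 0.880
Difference = 0.880 − 0.880 = 0.000

0.000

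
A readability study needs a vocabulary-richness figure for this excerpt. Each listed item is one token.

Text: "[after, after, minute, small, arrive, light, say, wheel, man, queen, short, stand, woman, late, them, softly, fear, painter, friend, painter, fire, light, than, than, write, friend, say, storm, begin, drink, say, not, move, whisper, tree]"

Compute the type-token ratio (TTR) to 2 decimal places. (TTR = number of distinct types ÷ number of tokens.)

0.80

N = 35 tokens, V = 28 types.
TTR = V / N = 28 / 35 = 0.80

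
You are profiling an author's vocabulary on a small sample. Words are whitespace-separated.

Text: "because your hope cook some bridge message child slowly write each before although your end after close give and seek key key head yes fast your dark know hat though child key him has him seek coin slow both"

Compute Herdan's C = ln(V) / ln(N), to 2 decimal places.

0.95

N = 39, V = 32.
ln(V) = 3.465736, ln(N) = 3.663562
C = 3.465736 / 3.663562 = 0.95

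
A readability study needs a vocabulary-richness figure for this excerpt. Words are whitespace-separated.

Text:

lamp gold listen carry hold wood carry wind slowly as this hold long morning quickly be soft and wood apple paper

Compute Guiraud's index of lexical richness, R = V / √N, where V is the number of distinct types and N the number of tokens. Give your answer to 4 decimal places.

3.9279

N = 21, V = 18.
√N = 4.582576
R = 18 / 4.582576 = 3.9279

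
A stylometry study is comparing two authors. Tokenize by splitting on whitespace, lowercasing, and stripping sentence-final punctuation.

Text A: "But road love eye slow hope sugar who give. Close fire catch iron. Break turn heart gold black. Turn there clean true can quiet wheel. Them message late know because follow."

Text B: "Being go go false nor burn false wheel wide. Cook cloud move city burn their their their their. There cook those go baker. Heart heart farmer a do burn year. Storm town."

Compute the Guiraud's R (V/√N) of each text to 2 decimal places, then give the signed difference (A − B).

A: V=30, N=31, R=5.39
B: V=22, N=32, R=3.89
Difference = 5.39 − 3.89 = 1.50

1.50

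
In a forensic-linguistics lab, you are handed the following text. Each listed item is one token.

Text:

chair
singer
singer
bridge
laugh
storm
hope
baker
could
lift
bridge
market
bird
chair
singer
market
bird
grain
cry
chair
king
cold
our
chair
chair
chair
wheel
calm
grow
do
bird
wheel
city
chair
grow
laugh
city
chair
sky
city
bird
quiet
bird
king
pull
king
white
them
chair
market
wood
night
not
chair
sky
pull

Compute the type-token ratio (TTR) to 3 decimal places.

N = 56 tokens, V = 29 types.
TTR = V / N = 29 / 56 = 0.518

0.518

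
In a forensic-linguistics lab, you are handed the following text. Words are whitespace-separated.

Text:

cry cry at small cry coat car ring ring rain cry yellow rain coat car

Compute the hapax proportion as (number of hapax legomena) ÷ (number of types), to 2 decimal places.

0.38

Frequencies: cry:4, coat:2, car:2, ring:2, rain:2, at:1, small:1, yellow:1
Hapax count = 3; type count = 8.
Ratio = 3 / 8 = 0.38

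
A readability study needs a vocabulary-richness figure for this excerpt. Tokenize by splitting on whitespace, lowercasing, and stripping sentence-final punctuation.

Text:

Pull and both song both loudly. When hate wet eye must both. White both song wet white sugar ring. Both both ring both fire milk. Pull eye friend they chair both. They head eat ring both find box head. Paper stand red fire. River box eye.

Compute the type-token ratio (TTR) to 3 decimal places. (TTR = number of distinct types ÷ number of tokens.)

N = 46 tokens, V = 26 types.
TTR = V / N = 26 / 46 = 0.565

0.565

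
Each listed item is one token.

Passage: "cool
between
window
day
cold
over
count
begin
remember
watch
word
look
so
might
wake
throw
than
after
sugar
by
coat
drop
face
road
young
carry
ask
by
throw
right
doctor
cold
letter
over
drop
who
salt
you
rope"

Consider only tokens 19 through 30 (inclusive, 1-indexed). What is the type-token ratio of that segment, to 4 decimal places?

0.9167

Segment tokens 19–30: sugar, by, coat, drop, face, road, young, carry, ask, by, throw, right
Segment N = 12, segment V = 11.
TTR = 11 / 12 = 0.9167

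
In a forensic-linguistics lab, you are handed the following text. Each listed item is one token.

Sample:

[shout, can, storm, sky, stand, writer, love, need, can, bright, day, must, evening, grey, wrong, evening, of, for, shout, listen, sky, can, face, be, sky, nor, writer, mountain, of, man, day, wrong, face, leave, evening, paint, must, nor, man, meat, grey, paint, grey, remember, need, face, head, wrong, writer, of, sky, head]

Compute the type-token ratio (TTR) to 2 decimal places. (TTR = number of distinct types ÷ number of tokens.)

0.52

N = 52 tokens, V = 27 types.
TTR = V / N = 27 / 52 = 0.52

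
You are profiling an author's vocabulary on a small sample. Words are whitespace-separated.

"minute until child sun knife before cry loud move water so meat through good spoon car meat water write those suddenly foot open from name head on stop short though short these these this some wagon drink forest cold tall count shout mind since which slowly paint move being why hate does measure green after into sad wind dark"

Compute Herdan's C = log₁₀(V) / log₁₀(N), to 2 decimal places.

N = 59, V = 54.
log₁₀(V) = 1.732394, log₁₀(N) = 1.770852
C = 1.732394 / 1.770852 = 0.98

0.98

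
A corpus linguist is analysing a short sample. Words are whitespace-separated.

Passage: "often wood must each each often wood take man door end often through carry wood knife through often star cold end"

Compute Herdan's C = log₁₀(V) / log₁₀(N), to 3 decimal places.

0.842

N = 21, V = 13.
log₁₀(V) = 1.113943, log₁₀(N) = 1.322219
C = 1.113943 / 1.322219 = 0.842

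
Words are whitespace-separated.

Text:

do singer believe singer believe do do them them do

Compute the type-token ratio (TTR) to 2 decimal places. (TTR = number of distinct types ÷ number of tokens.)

0.40

N = 10 tokens, V = 4 types.
TTR = V / N = 4 / 10 = 0.40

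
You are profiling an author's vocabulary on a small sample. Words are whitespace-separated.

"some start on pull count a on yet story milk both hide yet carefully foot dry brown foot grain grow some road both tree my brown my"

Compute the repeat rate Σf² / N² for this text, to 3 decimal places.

Frequencies: some:2, on:2, yet:2, both:2, foot:2, brown:2, my:2, start:1, pull:1, count:1, a:1, story:1, milk:1, hide:1, carefully:1, dry:1, grain:1, grow:1, road:1, tree:1
Σf² = 41; N² = 729
Repeat rate = 41 / 729 = 0.056

0.056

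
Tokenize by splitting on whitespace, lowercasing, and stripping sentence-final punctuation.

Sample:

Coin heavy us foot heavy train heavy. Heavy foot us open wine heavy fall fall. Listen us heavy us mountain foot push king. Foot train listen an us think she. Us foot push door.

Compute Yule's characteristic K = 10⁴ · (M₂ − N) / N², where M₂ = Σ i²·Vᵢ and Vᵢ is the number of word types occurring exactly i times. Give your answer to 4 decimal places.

Frequencies: heavy:6, us:6, foot:5, train:2, fall:2, listen:2, push:2, coin:1, open:1, wine:1, mountain:1, king:1, an:1, think:1, she:1, door:1
N = 34. Frequency spectrum: V_1=9, V_2=4, V_5=1, V_6=2
M₂ = 1²·9 + 2²·4 + 5²·1 + 6²·2 = 122
K = 10000 × (122 − 34) / 34² = 761.2457

761.2457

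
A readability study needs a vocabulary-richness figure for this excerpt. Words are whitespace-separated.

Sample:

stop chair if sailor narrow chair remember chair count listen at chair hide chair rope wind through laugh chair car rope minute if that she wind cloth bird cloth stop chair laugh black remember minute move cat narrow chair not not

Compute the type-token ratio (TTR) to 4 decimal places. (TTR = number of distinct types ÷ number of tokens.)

0.5854

N = 41 tokens, V = 24 types.
TTR = V / N = 24 / 41 = 0.5854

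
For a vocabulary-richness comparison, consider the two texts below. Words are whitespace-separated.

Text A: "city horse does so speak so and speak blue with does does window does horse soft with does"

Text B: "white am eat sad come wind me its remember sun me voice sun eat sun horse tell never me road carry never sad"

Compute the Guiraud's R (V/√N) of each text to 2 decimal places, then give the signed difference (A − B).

-0.98

A: V=10, N=18, R=2.36
B: V=16, N=23, R=3.34
Difference = 2.36 − 3.34 = -0.98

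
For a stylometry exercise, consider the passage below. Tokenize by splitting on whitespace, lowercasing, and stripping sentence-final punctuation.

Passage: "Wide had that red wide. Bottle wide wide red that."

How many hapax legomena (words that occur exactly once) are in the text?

Frequencies: wide:4, that:2, red:2, had:1, bottle:1
Hapax (freq=1): bottle, had

2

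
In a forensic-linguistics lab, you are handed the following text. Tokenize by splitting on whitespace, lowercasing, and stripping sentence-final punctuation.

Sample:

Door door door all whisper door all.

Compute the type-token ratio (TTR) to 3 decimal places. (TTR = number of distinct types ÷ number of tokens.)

0.429

N = 7 tokens, V = 3 types.
TTR = V / N = 3 / 7 = 0.429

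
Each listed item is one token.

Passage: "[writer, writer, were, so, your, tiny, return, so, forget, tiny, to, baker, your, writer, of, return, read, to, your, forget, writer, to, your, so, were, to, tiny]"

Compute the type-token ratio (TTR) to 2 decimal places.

N = 27 tokens, V = 11 types.
TTR = V / N = 11 / 27 = 0.41

0.41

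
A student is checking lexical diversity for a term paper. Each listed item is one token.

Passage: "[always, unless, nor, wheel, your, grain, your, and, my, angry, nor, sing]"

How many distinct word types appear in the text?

Distinct types: {always, and, angry, grain, my, nor, sing, unless, wheel, your}
V = 10

10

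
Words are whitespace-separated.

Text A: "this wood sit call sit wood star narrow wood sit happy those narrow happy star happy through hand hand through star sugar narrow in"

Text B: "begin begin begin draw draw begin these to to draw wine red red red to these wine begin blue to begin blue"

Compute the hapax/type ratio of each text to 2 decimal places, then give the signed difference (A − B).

A: hapax=5, V=12, ratio=0.42
B: hapax=0, V=7, ratio=0.00
Difference = 0.42 − 0.00 = 0.42

0.42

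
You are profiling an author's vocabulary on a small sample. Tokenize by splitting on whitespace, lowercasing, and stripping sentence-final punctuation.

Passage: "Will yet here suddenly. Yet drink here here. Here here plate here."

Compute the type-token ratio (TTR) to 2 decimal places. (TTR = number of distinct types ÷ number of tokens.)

0.50

N = 12 tokens, V = 6 types.
TTR = V / N = 6 / 12 = 0.50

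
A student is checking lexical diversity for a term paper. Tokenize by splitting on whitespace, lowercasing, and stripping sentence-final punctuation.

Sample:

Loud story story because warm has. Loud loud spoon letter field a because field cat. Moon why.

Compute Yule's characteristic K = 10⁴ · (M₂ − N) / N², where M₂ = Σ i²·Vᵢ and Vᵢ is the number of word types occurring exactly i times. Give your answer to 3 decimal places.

415.225

Frequencies: loud:3, story:2, because:2, field:2, warm:1, has:1, spoon:1, letter:1, a:1, cat:1, moon:1, why:1
N = 17. Frequency spectrum: V_1=8, V_2=3, V_3=1
M₂ = 1²·8 + 2²·3 + 3²·1 = 29
K = 10000 × (29 − 17) / 17² = 415.225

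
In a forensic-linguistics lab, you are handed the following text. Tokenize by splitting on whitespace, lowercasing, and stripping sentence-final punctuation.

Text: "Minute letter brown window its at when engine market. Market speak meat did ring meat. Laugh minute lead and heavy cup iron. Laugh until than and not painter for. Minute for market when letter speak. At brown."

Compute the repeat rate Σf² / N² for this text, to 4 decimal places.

0.0489

Frequencies: minute:3, market:3, letter:2, brown:2, at:2, when:2, speak:2, meat:2, laugh:2, and:2, for:2, window:1, its:1, engine:1, did:1, ring:1, lead:1, heavy:1, cup:1, iron:1, … (4 more, each freq 1)
Σf² = 67; N² = 1369
Repeat rate = 67 / 1369 = 0.0489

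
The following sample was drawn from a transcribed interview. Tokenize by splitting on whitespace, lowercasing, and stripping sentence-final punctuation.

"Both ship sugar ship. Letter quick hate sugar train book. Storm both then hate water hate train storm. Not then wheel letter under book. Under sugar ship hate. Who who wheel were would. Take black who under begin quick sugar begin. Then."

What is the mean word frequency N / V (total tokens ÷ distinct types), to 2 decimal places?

N = 42 tokens, V = 20 types.
Mean frequency = N / V = 42 / 20 = 2.10

2.10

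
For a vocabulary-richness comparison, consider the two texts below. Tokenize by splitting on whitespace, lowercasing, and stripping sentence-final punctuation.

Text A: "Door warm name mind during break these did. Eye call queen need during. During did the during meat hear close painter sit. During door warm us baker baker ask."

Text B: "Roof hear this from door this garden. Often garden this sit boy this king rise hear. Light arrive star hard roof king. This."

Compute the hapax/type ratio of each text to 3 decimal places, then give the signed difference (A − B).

A: hapax=16, V=21, ratio=0.762
B: hapax=10, V=15, ratio=0.667
Difference = 0.762 − 0.667 = 0.095

0.095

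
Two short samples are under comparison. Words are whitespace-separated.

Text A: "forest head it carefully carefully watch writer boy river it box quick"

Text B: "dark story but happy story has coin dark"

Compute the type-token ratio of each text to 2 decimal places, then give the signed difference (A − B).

TTR(A) = 10/12 = 0.83
TTR(B) = 6/8 = 0.75
Difference = 0.83 − 0.75 = 0.08

0.08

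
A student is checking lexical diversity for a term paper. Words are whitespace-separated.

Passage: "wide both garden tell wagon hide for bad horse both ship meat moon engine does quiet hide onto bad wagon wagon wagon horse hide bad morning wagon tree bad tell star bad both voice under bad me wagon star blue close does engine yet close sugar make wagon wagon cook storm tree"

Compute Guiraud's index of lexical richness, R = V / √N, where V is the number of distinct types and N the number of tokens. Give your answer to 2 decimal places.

4.02

N = 52, V = 29.
√N = 7.211103
R = 29 / 7.211103 = 4.02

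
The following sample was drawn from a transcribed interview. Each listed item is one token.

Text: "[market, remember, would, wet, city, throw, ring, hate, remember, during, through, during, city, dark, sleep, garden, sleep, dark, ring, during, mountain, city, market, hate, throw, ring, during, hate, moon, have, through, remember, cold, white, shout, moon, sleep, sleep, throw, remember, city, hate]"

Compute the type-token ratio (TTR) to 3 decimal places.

N = 42 tokens, V = 19 types.
TTR = V / N = 19 / 42 = 0.452

0.452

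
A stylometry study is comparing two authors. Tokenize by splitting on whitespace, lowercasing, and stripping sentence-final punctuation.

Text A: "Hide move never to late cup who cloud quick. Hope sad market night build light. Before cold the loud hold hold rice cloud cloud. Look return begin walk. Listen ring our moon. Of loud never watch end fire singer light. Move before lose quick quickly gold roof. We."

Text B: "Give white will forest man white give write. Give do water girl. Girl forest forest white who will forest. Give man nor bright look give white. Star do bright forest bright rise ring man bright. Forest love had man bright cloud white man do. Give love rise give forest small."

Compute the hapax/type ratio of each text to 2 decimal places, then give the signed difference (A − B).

A: hapax=31, V=39, ratio=0.79
B: hapax=10, V=20, ratio=0.50
Difference = 0.79 − 0.50 = 0.29

0.29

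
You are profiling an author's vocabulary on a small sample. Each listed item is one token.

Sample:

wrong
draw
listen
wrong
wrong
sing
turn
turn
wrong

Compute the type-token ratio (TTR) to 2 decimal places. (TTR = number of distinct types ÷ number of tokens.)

0.56

N = 9 tokens, V = 5 types.
TTR = V / N = 5 / 9 = 0.56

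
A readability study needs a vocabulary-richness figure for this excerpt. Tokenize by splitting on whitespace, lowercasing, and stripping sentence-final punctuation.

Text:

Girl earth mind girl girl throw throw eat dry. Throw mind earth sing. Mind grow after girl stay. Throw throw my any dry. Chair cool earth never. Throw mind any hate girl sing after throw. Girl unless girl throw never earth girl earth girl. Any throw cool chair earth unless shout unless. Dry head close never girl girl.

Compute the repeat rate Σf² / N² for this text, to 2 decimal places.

Frequencies: girl:11, throw:9, earth:6, mind:4, dry:3, any:3, never:3, unless:3, sing:2, after:2, chair:2, cool:2, eat:1, grow:1, stay:1, my:1, hate:1, shout:1, head:1, close:1
Σf² = 314; N² = 3364
Repeat rate = 314 / 3364 = 0.09

0.09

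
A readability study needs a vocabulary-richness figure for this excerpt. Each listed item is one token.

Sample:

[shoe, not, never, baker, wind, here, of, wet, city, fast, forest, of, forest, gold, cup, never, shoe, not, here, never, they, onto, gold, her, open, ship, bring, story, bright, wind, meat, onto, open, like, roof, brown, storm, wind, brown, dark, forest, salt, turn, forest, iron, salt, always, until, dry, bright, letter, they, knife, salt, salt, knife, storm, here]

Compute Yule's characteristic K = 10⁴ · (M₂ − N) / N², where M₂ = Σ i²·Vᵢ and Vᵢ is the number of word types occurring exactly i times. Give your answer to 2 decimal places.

190.25

Frequencies: forest:4, salt:4, never:3, wind:3, here:3, shoe:2, not:2, of:2, gold:2, they:2, onto:2, open:2, bright:2, brown:2, storm:2, knife:2, baker:1, wet:1, city:1, fast:1, … (15 more, each freq 1)
N = 58. Frequency spectrum: V_1=19, V_2=11, V_3=3, V_4=2
M₂ = 1²·19 + 2²·11 + 3²·3 + 4²·2 = 122
K = 10000 × (122 − 58) / 58² = 190.25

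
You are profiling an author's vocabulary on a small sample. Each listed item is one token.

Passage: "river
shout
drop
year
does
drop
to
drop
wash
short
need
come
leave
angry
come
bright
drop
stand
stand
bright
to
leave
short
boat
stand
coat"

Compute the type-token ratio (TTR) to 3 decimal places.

N = 26 tokens, V = 16 types.
TTR = V / N = 16 / 26 = 0.615

0.615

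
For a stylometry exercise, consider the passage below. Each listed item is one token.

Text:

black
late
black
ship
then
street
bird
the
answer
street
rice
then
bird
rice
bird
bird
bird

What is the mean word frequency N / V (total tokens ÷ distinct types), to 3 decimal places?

1.889

N = 17 tokens, V = 9 types.
Mean frequency = N / V = 17 / 9 = 1.889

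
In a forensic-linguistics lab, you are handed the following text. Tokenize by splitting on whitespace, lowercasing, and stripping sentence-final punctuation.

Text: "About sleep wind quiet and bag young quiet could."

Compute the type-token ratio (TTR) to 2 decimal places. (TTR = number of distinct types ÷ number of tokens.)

N = 9 tokens, V = 8 types.
TTR = V / N = 8 / 9 = 0.89

0.89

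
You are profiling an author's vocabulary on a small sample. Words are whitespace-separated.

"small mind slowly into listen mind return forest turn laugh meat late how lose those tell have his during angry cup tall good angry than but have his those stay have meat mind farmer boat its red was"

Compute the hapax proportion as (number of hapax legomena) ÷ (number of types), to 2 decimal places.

Frequencies: mind:3, have:3, meat:2, those:2, his:2, angry:2, small:1, slowly:1, into:1, listen:1, return:1, forest:1, turn:1, laugh:1, late:1, how:1, lose:1, tell:1, during:1, cup:1, … (10 more, each freq 1)
Hapax count = 24; type count = 30.
Ratio = 24 / 30 = 0.80

0.80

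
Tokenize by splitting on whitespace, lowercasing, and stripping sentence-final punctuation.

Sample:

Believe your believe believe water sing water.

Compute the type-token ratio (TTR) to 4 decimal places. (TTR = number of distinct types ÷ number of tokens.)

0.5714

N = 7 tokens, V = 4 types.
TTR = V / N = 4 / 7 = 0.5714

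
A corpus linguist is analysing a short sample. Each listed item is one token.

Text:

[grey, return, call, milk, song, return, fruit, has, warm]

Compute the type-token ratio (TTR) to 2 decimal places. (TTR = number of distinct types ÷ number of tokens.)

0.89

N = 9 tokens, V = 8 types.
TTR = V / N = 8 / 9 = 0.89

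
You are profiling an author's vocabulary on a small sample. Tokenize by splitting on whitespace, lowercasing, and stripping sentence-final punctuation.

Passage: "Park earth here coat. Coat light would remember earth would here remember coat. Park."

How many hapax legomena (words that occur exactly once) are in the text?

Frequencies: coat:3, park:2, earth:2, here:2, would:2, remember:2, light:1
Hapax (freq=1): light

1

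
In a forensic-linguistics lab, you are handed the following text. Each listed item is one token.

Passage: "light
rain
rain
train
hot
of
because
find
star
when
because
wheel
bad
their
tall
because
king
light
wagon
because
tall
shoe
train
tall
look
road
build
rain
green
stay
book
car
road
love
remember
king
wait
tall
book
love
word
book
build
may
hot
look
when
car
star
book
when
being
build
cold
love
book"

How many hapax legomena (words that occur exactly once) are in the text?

Frequencies: book:5, because:4, tall:4, rain:3, when:3, build:3, love:3, light:2, train:2, hot:2, star:2, king:2, look:2, road:2, car:2, of:1, find:1, wheel:1, bad:1, their:1, … (10 more, each freq 1)
Hapax (freq=1): bad, being, cold, find, green, may, of, remember, shoe, stay, their, wagon, wait, wheel, word

15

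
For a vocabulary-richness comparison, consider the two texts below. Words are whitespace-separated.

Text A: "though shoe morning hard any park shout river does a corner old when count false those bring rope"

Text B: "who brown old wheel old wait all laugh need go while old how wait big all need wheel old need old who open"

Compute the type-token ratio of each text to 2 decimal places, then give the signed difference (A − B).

0.43

TTR(A) = 18/18 = 1.00
TTR(B) = 13/23 = 0.57
Difference = 1.00 − 0.57 = 0.43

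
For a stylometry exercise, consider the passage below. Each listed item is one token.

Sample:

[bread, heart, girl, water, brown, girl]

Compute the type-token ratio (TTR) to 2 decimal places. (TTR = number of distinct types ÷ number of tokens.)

0.83

N = 6 tokens, V = 5 types.
TTR = V / N = 5 / 6 = 0.83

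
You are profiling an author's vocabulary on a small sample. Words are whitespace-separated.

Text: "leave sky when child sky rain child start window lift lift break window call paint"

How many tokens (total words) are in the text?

15

Tokens: leave, sky, when, child, sky, rain, child, start, window, lift, lift, break, window, call, paint
N = 15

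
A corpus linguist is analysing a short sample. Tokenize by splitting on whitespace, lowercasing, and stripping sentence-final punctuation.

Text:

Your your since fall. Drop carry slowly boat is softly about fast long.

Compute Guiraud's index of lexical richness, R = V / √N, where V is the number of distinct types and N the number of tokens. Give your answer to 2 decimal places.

N = 13, V = 12.
√N = 3.605551
R = 12 / 3.605551 = 3.33

3.33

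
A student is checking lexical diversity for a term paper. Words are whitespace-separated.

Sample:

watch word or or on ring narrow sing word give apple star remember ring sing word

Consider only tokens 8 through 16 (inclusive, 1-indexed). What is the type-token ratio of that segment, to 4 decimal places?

Segment tokens 8–16: sing, word, give, apple, star, remember, ring, sing, word
Segment N = 9, segment V = 7.
TTR = 7 / 9 = 0.7778

0.7778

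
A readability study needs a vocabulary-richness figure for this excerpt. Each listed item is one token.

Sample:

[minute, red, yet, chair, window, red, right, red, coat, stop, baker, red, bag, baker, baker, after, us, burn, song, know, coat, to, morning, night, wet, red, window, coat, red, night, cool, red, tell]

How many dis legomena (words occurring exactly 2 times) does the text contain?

2

Frequencies: red:7, coat:3, baker:3, window:2, night:2, minute:1, yet:1, chair:1, right:1, stop:1, bag:1, after:1, us:1, burn:1, song:1, know:1, to:1, morning:1, wet:1, cool:1, … (1 more, each freq 1)
Words with frequency 2: night, window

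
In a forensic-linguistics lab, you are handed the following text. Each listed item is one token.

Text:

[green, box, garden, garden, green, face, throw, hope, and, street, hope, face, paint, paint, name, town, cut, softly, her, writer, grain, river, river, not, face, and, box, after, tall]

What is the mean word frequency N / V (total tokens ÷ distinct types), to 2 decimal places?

1.45

N = 29 tokens, V = 20 types.
Mean frequency = N / V = 29 / 20 = 1.45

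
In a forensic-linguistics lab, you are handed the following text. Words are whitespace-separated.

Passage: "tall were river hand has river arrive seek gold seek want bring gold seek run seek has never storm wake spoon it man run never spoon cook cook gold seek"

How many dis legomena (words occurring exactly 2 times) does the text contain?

6

Frequencies: seek:5, gold:3, river:2, has:2, run:2, never:2, spoon:2, cook:2, tall:1, were:1, hand:1, arrive:1, want:1, bring:1, storm:1, wake:1, it:1, man:1
Words with frequency 2: cook, has, never, river, run, spoon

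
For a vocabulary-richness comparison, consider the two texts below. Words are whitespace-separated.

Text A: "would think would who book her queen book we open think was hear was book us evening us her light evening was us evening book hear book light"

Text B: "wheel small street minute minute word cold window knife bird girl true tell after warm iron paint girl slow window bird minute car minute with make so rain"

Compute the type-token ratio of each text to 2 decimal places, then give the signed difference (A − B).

TTR(A) = 13/28 = 0.46
TTR(B) = 22/28 = 0.79
Difference = 0.46 − 0.79 = -0.33

-0.33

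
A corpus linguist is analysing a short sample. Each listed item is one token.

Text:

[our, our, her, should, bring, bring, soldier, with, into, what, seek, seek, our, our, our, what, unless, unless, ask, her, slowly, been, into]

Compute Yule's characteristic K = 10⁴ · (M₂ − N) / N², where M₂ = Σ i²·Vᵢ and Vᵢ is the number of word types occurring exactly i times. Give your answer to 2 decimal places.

Frequencies: our:5, her:2, bring:2, into:2, what:2, seek:2, unless:2, should:1, soldier:1, with:1, ask:1, slowly:1, been:1
N = 23. Frequency spectrum: V_1=6, V_2=6, V_5=1
M₂ = 1²·6 + 2²·6 + 5²·1 = 55
K = 10000 × (55 − 23) / 23² = 604.91

604.91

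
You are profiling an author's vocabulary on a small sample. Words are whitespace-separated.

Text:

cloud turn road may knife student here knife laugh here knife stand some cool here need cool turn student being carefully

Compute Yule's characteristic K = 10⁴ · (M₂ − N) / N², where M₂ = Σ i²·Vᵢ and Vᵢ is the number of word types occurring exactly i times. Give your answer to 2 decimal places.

408.16

Frequencies: knife:3, here:3, turn:2, student:2, cool:2, cloud:1, road:1, may:1, laugh:1, stand:1, some:1, need:1, being:1, carefully:1
N = 21. Frequency spectrum: V_1=9, V_2=3, V_3=2
M₂ = 1²·9 + 2²·3 + 3²·2 = 39
K = 10000 × (39 − 21) / 21² = 408.16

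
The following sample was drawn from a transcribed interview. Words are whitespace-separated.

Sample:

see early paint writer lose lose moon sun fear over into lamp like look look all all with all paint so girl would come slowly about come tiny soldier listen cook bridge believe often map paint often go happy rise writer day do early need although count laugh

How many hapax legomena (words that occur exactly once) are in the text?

30

Frequencies: paint:3, all:3, early:2, writer:2, lose:2, look:2, come:2, often:2, see:1, moon:1, sun:1, fear:1, over:1, into:1, lamp:1, like:1, with:1, so:1, girl:1, would:1, … (18 more, each freq 1)
Hapax (freq=1): about, although, believe, bridge, cook, count, day, do, fear, girl, go, happy, into, lamp, laugh, like, listen, map, moon, need, over, rise, see, slowly, so, soldier, sun, tiny, with, would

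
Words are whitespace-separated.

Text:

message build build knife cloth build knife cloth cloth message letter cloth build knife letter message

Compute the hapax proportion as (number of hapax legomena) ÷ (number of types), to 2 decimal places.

Frequencies: build:4, cloth:4, message:3, knife:3, letter:2
Hapax count = 0; type count = 5.
Ratio = 0 / 5 = 0.00

0.00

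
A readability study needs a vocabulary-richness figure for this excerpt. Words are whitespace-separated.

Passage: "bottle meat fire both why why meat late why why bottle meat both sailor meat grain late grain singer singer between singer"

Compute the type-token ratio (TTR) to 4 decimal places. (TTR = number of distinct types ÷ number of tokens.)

0.4545

N = 22 tokens, V = 10 types.
TTR = V / N = 10 / 22 = 0.4545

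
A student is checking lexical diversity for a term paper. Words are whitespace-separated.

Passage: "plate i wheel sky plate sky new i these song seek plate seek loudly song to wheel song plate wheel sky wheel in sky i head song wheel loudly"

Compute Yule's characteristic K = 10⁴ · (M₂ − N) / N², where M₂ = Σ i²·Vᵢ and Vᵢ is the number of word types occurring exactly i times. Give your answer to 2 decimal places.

784.78

Frequencies: wheel:5, plate:4, sky:4, song:4, i:3, seek:2, loudly:2, new:1, these:1, to:1, in:1, head:1
N = 29. Frequency spectrum: V_1=5, V_2=2, V_3=1, V_4=3, V_5=1
M₂ = 1²·5 + 2²·2 + 3²·1 + 4²·3 + 5²·1 = 95
K = 10000 × (95 − 29) / 29² = 784.78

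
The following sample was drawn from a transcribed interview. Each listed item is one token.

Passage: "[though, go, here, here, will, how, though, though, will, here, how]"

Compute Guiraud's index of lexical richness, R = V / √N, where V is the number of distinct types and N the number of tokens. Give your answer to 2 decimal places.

1.51

N = 11, V = 5.
√N = 3.316625
R = 5 / 3.316625 = 1.51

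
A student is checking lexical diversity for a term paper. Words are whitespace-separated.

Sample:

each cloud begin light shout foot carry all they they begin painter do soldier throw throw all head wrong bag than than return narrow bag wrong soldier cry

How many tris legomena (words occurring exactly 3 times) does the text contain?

Frequencies: begin:2, all:2, they:2, soldier:2, throw:2, wrong:2, bag:2, than:2, each:1, cloud:1, light:1, shout:1, foot:1, carry:1, painter:1, do:1, head:1, return:1, narrow:1, cry:1
Words with frequency 3: (none)

0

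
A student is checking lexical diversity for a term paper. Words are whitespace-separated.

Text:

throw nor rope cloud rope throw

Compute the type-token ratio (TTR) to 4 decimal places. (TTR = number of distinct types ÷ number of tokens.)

N = 6 tokens, V = 4 types.
TTR = V / N = 4 / 6 = 0.6667

0.6667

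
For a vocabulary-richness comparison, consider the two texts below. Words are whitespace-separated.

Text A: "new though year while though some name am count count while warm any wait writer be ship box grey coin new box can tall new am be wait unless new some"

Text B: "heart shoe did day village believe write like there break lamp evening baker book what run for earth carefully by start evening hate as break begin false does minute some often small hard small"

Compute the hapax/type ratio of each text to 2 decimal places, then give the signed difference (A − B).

-0.35

A: hapax=11, V=20, ratio=0.55
B: hapax=28, V=31, ratio=0.90
Difference = 0.55 − 0.90 = -0.35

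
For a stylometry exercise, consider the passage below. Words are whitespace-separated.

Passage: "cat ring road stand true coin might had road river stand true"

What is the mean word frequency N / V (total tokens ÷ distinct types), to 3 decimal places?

1.333

N = 12 tokens, V = 9 types.
Mean frequency = N / V = 12 / 9 = 1.333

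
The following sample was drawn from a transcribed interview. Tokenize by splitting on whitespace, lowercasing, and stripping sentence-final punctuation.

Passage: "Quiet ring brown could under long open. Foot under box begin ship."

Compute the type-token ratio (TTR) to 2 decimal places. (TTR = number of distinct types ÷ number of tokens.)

0.92

N = 12 tokens, V = 11 types.
TTR = V / N = 11 / 12 = 0.92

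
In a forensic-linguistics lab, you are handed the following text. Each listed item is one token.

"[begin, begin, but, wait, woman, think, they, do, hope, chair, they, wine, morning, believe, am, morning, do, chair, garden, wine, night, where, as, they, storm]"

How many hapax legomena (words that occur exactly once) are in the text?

Frequencies: they:3, begin:2, do:2, chair:2, wine:2, morning:2, but:1, wait:1, woman:1, think:1, hope:1, believe:1, am:1, garden:1, night:1, where:1, as:1, storm:1
Hapax (freq=1): am, as, believe, but, garden, hope, night, storm, think, wait, where, woman

12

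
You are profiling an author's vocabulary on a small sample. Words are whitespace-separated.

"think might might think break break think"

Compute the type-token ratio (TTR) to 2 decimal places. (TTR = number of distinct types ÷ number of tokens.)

N = 7 tokens, V = 3 types.
TTR = V / N = 3 / 7 = 0.43

0.43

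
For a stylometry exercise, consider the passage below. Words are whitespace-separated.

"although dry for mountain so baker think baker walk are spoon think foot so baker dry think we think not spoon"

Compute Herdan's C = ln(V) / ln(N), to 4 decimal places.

N = 21, V = 13.
ln(V) = 2.564949, ln(N) = 3.044522
C = 2.564949 / 3.044522 = 0.8425

0.8425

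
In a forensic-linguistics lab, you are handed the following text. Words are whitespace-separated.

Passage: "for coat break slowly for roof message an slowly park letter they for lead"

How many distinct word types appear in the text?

Distinct types: {an, break, coat, for, lead, letter, message, park, roof, slowly, they}
V = 11

11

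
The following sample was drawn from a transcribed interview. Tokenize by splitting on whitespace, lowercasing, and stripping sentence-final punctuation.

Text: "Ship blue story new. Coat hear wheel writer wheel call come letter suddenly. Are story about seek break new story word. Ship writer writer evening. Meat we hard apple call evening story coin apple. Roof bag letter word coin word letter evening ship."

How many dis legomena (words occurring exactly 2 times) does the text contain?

5

Frequencies: story:4, ship:3, writer:3, letter:3, word:3, evening:3, new:2, wheel:2, call:2, apple:2, coin:2, blue:1, coat:1, hear:1, come:1, suddenly:1, are:1, about:1, seek:1, break:1, … (5 more, each freq 1)
Words with frequency 2: apple, call, coin, new, wheel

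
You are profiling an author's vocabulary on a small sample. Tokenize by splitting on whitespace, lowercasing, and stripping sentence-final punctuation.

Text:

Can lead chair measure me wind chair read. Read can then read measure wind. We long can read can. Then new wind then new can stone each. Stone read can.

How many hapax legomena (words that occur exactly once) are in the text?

5

Frequencies: can:6, read:5, wind:3, then:3, chair:2, measure:2, new:2, stone:2, lead:1, me:1, we:1, long:1, each:1
Hapax (freq=1): each, lead, long, me, we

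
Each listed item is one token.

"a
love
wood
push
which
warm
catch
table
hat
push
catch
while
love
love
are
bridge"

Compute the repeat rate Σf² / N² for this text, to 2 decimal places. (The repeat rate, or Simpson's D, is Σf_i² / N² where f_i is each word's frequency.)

Frequencies: love:3, push:2, catch:2, a:1, wood:1, which:1, warm:1, table:1, hat:1, while:1, are:1, bridge:1
Σf² = 26; N² = 256
Repeat rate = 26 / 256 = 0.10

0.10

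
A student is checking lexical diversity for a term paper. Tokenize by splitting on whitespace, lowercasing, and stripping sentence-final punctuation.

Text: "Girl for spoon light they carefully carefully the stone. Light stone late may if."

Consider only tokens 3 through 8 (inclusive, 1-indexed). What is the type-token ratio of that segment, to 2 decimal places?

Segment tokens 3–8: spoon, light, they, carefully, carefully, the
Segment N = 6, segment V = 5.
TTR = 5 / 6 = 0.83

0.83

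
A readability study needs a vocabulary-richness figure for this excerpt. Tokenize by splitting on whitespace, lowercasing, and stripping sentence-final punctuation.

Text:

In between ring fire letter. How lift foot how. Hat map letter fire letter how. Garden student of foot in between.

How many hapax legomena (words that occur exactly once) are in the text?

7

Frequencies: letter:3, how:3, in:2, between:2, fire:2, foot:2, ring:1, lift:1, hat:1, map:1, garden:1, student:1, of:1
Hapax (freq=1): garden, hat, lift, map, of, ring, student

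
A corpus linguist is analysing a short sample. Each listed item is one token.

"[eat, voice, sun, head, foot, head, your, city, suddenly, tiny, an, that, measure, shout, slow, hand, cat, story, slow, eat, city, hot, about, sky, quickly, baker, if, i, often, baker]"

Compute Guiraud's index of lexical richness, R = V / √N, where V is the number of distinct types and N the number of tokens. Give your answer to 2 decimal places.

4.56

N = 30, V = 25.
√N = 5.477226
R = 25 / 5.477226 = 4.56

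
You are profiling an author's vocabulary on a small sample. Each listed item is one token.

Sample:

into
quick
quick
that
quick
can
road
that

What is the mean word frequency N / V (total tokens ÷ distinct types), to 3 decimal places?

1.600

N = 8 tokens, V = 5 types.
Mean frequency = N / V = 8 / 5 = 1.600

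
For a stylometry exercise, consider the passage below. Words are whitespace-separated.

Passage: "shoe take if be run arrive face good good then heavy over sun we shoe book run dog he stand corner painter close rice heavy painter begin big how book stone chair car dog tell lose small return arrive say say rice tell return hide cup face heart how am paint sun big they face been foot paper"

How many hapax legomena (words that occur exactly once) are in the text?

25

Frequencies: face:3, shoe:2, run:2, arrive:2, good:2, heavy:2, sun:2, book:2, dog:2, painter:2, rice:2, big:2, how:2, tell:2, return:2, say:2, take:1, if:1, be:1, then:1, … (21 more, each freq 1)
Hapax (freq=1): am, be, been, begin, car, chair, close, corner, cup, foot, he, heart, hide, if, lose, over, paint, paper, small, stand, stone, take, then, they, we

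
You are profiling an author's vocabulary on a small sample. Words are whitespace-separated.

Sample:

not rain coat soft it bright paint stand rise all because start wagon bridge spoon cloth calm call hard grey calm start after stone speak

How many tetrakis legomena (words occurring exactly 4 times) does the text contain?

0

Frequencies: start:2, calm:2, not:1, rain:1, coat:1, soft:1, it:1, bright:1, paint:1, stand:1, rise:1, all:1, because:1, wagon:1, bridge:1, spoon:1, cloth:1, call:1, hard:1, grey:1, … (3 more, each freq 1)
Words with frequency 4: (none)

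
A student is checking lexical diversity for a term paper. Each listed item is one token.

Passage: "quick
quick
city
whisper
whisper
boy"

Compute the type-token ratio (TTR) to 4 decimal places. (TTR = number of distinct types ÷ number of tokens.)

N = 6 tokens, V = 4 types.
TTR = V / N = 4 / 6 = 0.6667

0.6667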